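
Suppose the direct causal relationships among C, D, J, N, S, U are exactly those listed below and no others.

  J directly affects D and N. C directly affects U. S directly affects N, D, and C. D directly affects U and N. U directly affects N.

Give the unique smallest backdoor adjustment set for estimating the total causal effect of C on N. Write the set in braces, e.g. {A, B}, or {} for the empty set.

Variables eligible for adjustment (non-descendants of C, excluding C and N): {D, J, S}.
Backdoor paths from C to N:
  P1: C <- S -> D <- J -> N
  P2: C <- S -> D -> U -> N
  P3: C <- S -> D -> N
  P4: C <- S -> N
The empty set is not sufficient: P2 (C <- S -> D -> U -> N) has no collider blocking it and no conditioned non-collider, so it is open.
Try {S}:
  P1: blocked at fork node S ∈ conditioning set.
  P2: blocked at fork node S ∈ conditioning set.
  P3: blocked at fork node S ∈ conditioning set.
  P4: blocked at fork node S ∈ conditioning set.
{S} contains no descendant of C and blocks every backdoor path.
No other singleton works — e.g. {J} leaves P2 open — so {S} is the unique smallest valid adjustment set.

{S}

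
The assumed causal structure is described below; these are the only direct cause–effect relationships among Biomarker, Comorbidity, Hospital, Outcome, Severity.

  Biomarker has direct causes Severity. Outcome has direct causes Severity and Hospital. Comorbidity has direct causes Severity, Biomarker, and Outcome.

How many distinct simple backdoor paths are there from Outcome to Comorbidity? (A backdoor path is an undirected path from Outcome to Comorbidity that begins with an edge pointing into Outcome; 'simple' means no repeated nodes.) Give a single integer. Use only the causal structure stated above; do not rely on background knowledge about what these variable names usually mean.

2

A backdoor path from Outcome to Comorbidity is any simple undirected path whose first edge points into Outcome (i.e. leaves Outcome via a parent).
Parents of Outcome: {Hospital, Severity}.
Enumerating:
  P1: Outcome <- Severity -> Biomarker -> Comorbidity
  P2: Outcome <- Severity -> Comorbidity
That exhausts the simple backdoor paths. Count: 2.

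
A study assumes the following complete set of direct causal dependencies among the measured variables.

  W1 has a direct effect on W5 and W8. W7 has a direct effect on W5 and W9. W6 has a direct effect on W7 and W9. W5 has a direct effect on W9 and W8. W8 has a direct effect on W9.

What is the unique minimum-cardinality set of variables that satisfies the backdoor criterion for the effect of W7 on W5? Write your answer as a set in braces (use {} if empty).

{}

Variables eligible for adjustment (non-descendants of W7, excluding W7 and W5): {W1, W6}.
Backdoor paths from W7 to W5:
  P1: W7 <- W6 -> W9 <- W5
  P2: W7 <- W6 -> W9 <- W8 <- W1 -> W5
  P3: W7 <- W6 -> W9 <- W8 <- W5
Each backdoor path contains an unconditioned collider, so every path is already blocked with the empty conditioning set:
  P1: blocked at collider W9 (neither it nor any descendant is in the conditioning set).
  P2: blocked at collider W9 (neither it nor any descendant is in the conditioning set).
  P3: blocked at collider W9 (neither it nor any descendant is in the conditioning set).
The empty set is therefore the unique smallest valid set.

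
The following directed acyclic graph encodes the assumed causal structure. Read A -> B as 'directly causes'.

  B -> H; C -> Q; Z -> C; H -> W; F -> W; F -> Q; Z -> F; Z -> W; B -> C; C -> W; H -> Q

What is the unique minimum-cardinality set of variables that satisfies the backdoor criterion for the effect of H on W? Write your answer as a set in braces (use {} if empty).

Variables eligible for adjustment (non-descendants of H, excluding H and W): {B, C, F, Z}.
Backdoor paths from H to W:
  P1: H <- B -> C <- Z -> F -> W
  P2: H <- B -> C <- Z -> W
  P3: H <- B -> C -> W
  P4: H <- B -> C -> Q <- F <- Z -> W
  P5: H <- B -> C -> Q <- F -> W
The empty set is not sufficient: P3 (H <- B -> C -> W) has no collider blocking it and no conditioned non-collider, so it is open.
Try {B}:
  P1: blocked at fork node B ∈ conditioning set.
  P2: blocked at fork node B ∈ conditioning set.
  P3: blocked at fork node B ∈ conditioning set.
  P4: blocked at fork node B ∈ conditioning set.
  P5: blocked at fork node B ∈ conditioning set.
{B} contains no descendant of H and blocks every backdoor path.
No other singleton works — e.g. {Z} leaves P3 open — so {B} is the unique smallest valid adjustment set.

{B}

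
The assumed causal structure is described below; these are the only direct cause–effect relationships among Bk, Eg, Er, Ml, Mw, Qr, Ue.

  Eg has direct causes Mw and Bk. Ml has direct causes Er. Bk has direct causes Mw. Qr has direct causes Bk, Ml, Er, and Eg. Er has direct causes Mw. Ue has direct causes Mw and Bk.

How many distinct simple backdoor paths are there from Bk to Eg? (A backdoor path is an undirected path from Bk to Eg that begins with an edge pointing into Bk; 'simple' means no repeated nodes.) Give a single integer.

A backdoor path from Bk to Eg is any simple undirected path whose first edge points into Bk (i.e. leaves Bk via a parent).
Parents of Bk: {Mw}.
Enumerating:
  P1: Bk <- Mw -> Eg
  P2: Bk <- Mw -> Er -> Ml -> Qr <- Eg
  P3: Bk <- Mw -> Er -> Qr <- Eg
That exhausts the simple backdoor paths. Count: 3.

3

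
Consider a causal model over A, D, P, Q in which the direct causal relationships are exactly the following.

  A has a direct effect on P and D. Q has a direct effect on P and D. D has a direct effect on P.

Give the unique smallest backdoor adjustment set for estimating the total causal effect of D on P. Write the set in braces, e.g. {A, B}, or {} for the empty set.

{A, Q}

Variables eligible for adjustment (non-descendants of D, excluding D and P): {A, Q}.
Backdoor paths from D to P:
  P1: D <- A -> P
  P2: D <- Q -> P
The empty set is not sufficient: P1 (D <- A -> P) has no collider blocking it and no conditioned non-collider, so it is open.
Try {A, Q}:
  P1: blocked at fork node A ∈ conditioning set.
  P2: blocked at fork node Q ∈ conditioning set.
{A, Q} contains no descendant of D and blocks every backdoor path.
Every element of {A, Q} is needed (dropping A leaves P1 open; dropping Q leaves P2 open), so no proper subset is valid.
Among all size-2 subsets of the eligible variables, only {A, Q} blocks every backdoor path, so it is the unique smallest valid adjustment set.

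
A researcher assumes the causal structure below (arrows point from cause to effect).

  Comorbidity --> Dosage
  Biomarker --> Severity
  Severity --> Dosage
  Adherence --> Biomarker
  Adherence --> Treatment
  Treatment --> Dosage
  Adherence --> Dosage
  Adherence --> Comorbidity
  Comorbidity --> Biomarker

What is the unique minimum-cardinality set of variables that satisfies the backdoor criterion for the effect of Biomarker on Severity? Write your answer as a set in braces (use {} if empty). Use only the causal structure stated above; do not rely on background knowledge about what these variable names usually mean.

{}

Variables eligible for adjustment (non-descendants of Biomarker, excluding Biomarker and Severity): {Adherence, Comorbidity, Treatment}.
Backdoor paths from Biomarker to Severity:
  P1: Biomarker <- Adherence -> Comorbidity -> Dosage <- Severity
  P2: Biomarker <- Adherence -> Treatment -> Dosage <- Severity
  P3: Biomarker <- Adherence -> Dosage <- Severity
  P4: Biomarker <- Comorbidity <- Adherence -> Treatment -> Dosage <- Severity
  P5: Biomarker <- Comorbidity <- Adherence -> Dosage <- Severity
  P6: Biomarker <- Comorbidity -> Dosage <- Severity
Each backdoor path contains an unconditioned collider, so every path is already blocked with the empty conditioning set:
  P1: blocked at collider Dosage (neither it nor any descendant is in the conditioning set).
  P2: blocked at collider Dosage (neither it nor any descendant is in the conditioning set).
  P3: blocked at collider Dosage (neither it nor any descendant is in the conditioning set).
  P4: blocked at collider Dosage (neither it nor any descendant is in the conditioning set).
  P5: blocked at collider Dosage (neither it nor any descendant is in the conditioning set).
  P6: blocked at collider Dosage (neither it nor any descendant is in the conditioning set).
The empty set is therefore the unique smallest valid set.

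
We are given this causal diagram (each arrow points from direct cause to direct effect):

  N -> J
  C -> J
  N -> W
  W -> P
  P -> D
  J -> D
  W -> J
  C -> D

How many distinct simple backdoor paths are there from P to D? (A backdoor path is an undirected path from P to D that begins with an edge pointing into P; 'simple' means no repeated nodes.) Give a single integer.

A backdoor path from P to D is any simple undirected path whose first edge points into P (i.e. leaves P via a parent).
Parents of P: {W}.
Enumerating:
  P1: P <- W <- N -> J <- C -> D
  P2: P <- W <- N -> J -> D
  P3: P <- W -> J <- C -> D
  P4: P <- W -> J -> D
That exhausts the simple backdoor paths. Count: 4.

4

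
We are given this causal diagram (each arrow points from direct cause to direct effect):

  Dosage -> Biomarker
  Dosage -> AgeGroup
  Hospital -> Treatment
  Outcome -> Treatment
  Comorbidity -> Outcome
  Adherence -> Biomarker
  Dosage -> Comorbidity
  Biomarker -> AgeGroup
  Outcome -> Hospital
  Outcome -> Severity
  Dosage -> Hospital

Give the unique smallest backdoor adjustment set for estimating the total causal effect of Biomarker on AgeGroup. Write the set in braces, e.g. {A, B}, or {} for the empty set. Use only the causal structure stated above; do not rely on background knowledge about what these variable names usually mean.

Variables eligible for adjustment (non-descendants of Biomarker, excluding Biomarker and AgeGroup): {Adherence, Comorbidity, Dosage, Hospital, Outcome, Severity, Treatment}.
Backdoor paths from Biomarker to AgeGroup:
  P1: Biomarker <- Dosage -> AgeGroup
The empty set is not sufficient: P1 (Biomarker <- Dosage -> AgeGroup) has no collider blocking it and no conditioned non-collider, so it is open.
Try {Dosage}:
  P1: blocked at fork node Dosage ∈ conditioning set.
{Dosage} contains no descendant of Biomarker and blocks every backdoor path.
No other singleton works — e.g. {Comorbidity} leaves P1 open — so {Dosage} is the unique smallest valid adjustment set.

{Dosage}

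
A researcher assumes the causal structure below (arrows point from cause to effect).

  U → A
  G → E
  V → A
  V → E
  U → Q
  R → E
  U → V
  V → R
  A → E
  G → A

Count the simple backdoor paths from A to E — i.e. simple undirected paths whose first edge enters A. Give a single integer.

A backdoor path from A to E is any simple undirected path whose first edge points into A (i.e. leaves A via a parent).
Parents of A: {G, U, V}.
Enumerating:
  P1: A <- U -> V -> R -> E
  P2: A <- U -> V -> E
  P3: A <- G -> E
  P4: A <- V -> R -> E
  P5: A <- V -> E
That exhausts the simple backdoor paths. Count: 5.

5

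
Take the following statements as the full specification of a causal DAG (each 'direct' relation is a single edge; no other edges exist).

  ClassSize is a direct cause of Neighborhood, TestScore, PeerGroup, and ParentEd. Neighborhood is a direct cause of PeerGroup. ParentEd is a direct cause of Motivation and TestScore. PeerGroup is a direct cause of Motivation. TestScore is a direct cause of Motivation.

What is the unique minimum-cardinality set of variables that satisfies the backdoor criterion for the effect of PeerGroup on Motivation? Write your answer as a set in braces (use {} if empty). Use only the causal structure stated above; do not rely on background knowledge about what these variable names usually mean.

Variables eligible for adjustment (non-descendants of PeerGroup, excluding PeerGroup and Motivation): {ClassSize, Neighborhood, ParentEd, TestScore}.
Backdoor paths from PeerGroup to Motivation:
  P1: PeerGroup <- ClassSize -> ParentEd -> TestScore -> Motivation
  P2: PeerGroup <- ClassSize -> ParentEd -> Motivation
  P3: PeerGroup <- ClassSize -> TestScore <- ParentEd -> Motivation
  P4: PeerGroup <- ClassSize -> TestScore -> Motivation
  P5: PeerGroup <- Neighborhood <- ClassSize -> ParentEd -> TestScore -> Motivation
  P6: PeerGroup <- Neighborhood <- ClassSize -> ParentEd -> Motivation
  P7: PeerGroup <- Neighborhood <- ClassSize -> TestScore <- ParentEd -> Motivation
  P8: PeerGroup <- Neighborhood <- ClassSize -> TestScore -> Motivation
The empty set is not sufficient: P1 (PeerGroup <- ClassSize -> ParentEd -> TestScore -> Motivation) has no collider blocking it and no conditioned non-collider, so it is open.
Try {ClassSize}:
  P1: blocked at fork node ClassSize ∈ conditioning set.
  P2: blocked at fork node ClassSize ∈ conditioning set.
  P3: blocked at fork node ClassSize ∈ conditioning set.
  P4: blocked at fork node ClassSize ∈ conditioning set.
  P5: blocked at fork node ClassSize ∈ conditioning set.
  P6: blocked at fork node ClassSize ∈ conditioning set.
  P7: blocked at fork node ClassSize ∈ conditioning set.
  P8: blocked at fork node ClassSize ∈ conditioning set.
{ClassSize} contains no descendant of PeerGroup and blocks every backdoor path.
No other singleton works — e.g. {ParentEd} leaves P4 open — so {ClassSize} is the unique smallest valid adjustment set.

{ClassSize}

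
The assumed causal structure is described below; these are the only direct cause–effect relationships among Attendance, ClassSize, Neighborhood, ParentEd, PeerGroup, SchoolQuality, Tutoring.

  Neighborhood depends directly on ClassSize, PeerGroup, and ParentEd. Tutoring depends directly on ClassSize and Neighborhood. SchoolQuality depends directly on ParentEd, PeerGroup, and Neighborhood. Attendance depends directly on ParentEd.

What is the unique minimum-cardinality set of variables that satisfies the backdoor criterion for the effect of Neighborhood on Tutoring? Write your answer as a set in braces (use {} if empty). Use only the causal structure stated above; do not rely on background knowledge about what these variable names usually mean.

{ClassSize}

Variables eligible for adjustment (non-descendants of Neighborhood, excluding Neighborhood and Tutoring): {Attendance, ClassSize, ParentEd, PeerGroup}.
Backdoor paths from Neighborhood to Tutoring:
  P1: Neighborhood <- ClassSize -> Tutoring
The empty set is not sufficient: P1 (Neighborhood <- ClassSize -> Tutoring) has no collider blocking it and no conditioned non-collider, so it is open.
Try {ClassSize}:
  P1: blocked at fork node ClassSize ∈ conditioning set.
{ClassSize} contains no descendant of Neighborhood and blocks every backdoor path.
No other singleton works — e.g. {ParentEd} leaves P1 open — so {ClassSize} is the unique smallest valid adjustment set.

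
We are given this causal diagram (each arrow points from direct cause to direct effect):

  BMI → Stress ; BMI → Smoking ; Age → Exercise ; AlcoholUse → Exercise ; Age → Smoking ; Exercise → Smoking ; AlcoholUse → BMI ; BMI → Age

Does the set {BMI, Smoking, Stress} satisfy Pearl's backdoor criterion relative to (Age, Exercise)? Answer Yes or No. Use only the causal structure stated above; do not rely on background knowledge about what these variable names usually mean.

No

Backdoor paths from Age to Exercise (paths whose first edge points into Age):
  P1: Age <- BMI <- AlcoholUse -> Exercise
  P2: Age <- BMI -> Smoking <- Exercise
Condition 1 (no descendant of Age in the set): FAILS — Smoking is a descendant of Age.
Condition 2 (every backdoor path blocked by {BMI, Smoking, Stress}):
  P1: blocked at chain node BMI ∈ conditioning set.
  P2: blocked at fork node BMI ∈ conditioning set.
{BMI, Smoking, Stress} does not satisfy the backdoor criterion.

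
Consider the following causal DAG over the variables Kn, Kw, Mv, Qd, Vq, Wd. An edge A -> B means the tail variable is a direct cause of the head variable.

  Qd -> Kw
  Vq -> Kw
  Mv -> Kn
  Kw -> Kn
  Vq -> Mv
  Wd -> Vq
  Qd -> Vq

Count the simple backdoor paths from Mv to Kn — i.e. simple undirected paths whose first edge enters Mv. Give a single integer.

A backdoor path from Mv to Kn is any simple undirected path whose first edge points into Mv (i.e. leaves Mv via a parent).
Parents of Mv: {Vq}.
Enumerating:
  P1: Mv <- Vq <- Qd -> Kw -> Kn
  P2: Mv <- Vq -> Kw -> Kn
That exhausts the simple backdoor paths. Count: 2.

2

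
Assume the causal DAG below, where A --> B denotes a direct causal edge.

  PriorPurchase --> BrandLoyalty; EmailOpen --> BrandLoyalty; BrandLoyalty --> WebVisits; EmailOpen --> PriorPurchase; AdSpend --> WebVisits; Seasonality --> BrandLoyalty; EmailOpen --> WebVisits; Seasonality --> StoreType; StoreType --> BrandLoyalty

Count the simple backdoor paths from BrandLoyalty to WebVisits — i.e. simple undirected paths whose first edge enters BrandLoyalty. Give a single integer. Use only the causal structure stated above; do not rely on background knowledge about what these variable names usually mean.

A backdoor path from BrandLoyalty to WebVisits is any simple undirected path whose first edge points into BrandLoyalty (i.e. leaves BrandLoyalty via a parent).
Parents of BrandLoyalty: {EmailOpen, PriorPurchase, Seasonality, StoreType}.
Enumerating:
  P1: BrandLoyalty <- EmailOpen -> WebVisits
  P2: BrandLoyalty <- PriorPurchase <- EmailOpen -> WebVisits
That exhausts the simple backdoor paths. Count: 2.

2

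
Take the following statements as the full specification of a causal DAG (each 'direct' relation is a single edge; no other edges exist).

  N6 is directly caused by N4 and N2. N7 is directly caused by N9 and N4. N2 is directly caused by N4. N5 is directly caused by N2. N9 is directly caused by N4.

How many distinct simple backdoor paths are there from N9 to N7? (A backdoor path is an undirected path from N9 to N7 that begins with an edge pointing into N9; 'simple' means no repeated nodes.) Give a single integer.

1

A backdoor path from N9 to N7 is any simple undirected path whose first edge points into N9 (i.e. leaves N9 via a parent).
Parents of N9: {N4}.
Enumerating:
  P1: N9 <- N4 -> N7
That exhausts the simple backdoor paths. Count: 1.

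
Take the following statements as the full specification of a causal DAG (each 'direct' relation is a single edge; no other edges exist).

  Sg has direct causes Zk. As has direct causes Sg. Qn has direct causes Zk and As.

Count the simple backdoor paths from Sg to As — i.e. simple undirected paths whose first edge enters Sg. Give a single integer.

A backdoor path from Sg to As is any simple undirected path whose first edge points into Sg (i.e. leaves Sg via a parent).
Parents of Sg: {Zk}.
Enumerating:
  P1: Sg <- Zk -> Qn <- As
That exhausts the simple backdoor paths. Count: 1.

1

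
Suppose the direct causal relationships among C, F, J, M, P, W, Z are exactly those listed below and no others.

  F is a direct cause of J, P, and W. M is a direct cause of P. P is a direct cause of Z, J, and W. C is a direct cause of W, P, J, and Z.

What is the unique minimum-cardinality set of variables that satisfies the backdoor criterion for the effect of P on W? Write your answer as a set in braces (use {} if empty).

Variables eligible for adjustment (non-descendants of P, excluding P and W): {C, F, M}.
Backdoor paths from P to W:
  P1: P <- F -> J <- C -> W
  P2: P <- F -> W
  P3: P <- C -> J <- F -> W
  P4: P <- C -> W
The empty set is not sufficient: P2 (P <- F -> W) has no collider blocking it and no conditioned non-collider, so it is open.
Try {C, F}:
  P1: blocked at fork node F ∈ conditioning set.
  P2: blocked at fork node F ∈ conditioning set.
  P3: blocked at fork node C ∈ conditioning set.
  P4: blocked at fork node C ∈ conditioning set.
{C, F} contains no descendant of P and blocks every backdoor path.
Every element of {C, F} is needed (dropping C leaves P4 open; dropping F leaves P2 open), so no proper subset is valid.
Among all size-2 subsets of the eligible variables, only {C, F} blocks every backdoor path, so it is the unique smallest valid adjustment set.

{C, F}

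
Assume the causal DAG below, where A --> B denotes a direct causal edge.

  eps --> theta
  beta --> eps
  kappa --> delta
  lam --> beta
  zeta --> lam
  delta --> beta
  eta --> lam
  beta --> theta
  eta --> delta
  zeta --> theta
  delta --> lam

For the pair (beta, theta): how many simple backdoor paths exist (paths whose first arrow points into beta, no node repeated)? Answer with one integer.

3

A backdoor path from beta to theta is any simple undirected path whose first edge points into beta (i.e. leaves beta via a parent).
Parents of beta: {delta, lam}.
Enumerating:
  P1: beta <- delta <- eta -> lam <- zeta -> theta
  P2: beta <- delta -> lam <- zeta -> theta
  P3: beta <- lam <- zeta -> theta
That exhausts the simple backdoor paths. Count: 3.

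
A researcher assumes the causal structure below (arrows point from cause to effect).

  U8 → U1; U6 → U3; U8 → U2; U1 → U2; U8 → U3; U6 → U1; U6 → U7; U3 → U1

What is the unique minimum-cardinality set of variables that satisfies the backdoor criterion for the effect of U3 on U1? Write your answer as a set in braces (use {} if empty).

Variables eligible for adjustment (non-descendants of U3, excluding U3 and U1): {U6, U7, U8}.
Backdoor paths from U3 to U1:
  P1: U3 <- U6 -> U1
  P2: U3 <- U8 -> U1
  P3: U3 <- U8 -> U2 <- U1
The empty set is not sufficient: P1 (U3 <- U6 -> U1) has no collider blocking it and no conditioned non-collider, so it is open.
Try {U6, U8}:
  P1: blocked at fork node U6 ∈ conditioning set.
  P2: blocked at fork node U8 ∈ conditioning set.
  P3: blocked at fork node U8 ∈ conditioning set.
{U6, U8} contains no descendant of U3 and blocks every backdoor path.
Every element of {U6, U8} is needed (dropping U6 leaves P1 open; dropping U8 leaves P2 open), so no proper subset is valid.
Among all size-2 subsets of the eligible variables, only {U6, U8} blocks every backdoor path, so it is the unique smallest valid adjustment set.

{U6, U8}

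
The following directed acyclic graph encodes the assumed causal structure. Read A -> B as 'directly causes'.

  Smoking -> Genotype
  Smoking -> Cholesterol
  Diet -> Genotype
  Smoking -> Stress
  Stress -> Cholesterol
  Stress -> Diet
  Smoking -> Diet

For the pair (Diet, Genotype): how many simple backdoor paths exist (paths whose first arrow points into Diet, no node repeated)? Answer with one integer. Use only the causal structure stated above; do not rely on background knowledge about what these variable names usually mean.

A backdoor path from Diet to Genotype is any simple undirected path whose first edge points into Diet (i.e. leaves Diet via a parent).
Parents of Diet: {Smoking, Stress}.
Enumerating:
  P1: Diet <- Smoking -> Genotype
  P2: Diet <- Stress <- Smoking -> Genotype
  P3: Diet <- Stress -> Cholesterol <- Smoking -> Genotype
That exhausts the simple backdoor paths. Count: 3.

3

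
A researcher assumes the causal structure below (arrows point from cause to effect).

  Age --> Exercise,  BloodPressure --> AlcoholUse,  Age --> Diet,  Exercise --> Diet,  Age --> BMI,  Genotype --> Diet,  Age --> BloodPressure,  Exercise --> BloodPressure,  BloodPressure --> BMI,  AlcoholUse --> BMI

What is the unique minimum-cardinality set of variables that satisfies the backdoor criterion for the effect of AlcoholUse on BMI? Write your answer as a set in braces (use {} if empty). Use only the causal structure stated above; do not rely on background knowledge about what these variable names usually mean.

{BloodPressure}

Variables eligible for adjustment (non-descendants of AlcoholUse, excluding AlcoholUse and BMI): {Age, BloodPressure, Diet, Exercise, Genotype}.
Backdoor paths from AlcoholUse to BMI:
  P1: AlcoholUse <- BloodPressure <- Age -> BMI
  P2: AlcoholUse <- BloodPressure <- Exercise <- Age -> BMI
  P3: AlcoholUse <- BloodPressure <- Exercise -> Diet <- Age -> BMI
  P4: AlcoholUse <- BloodPressure -> BMI
The empty set is not sufficient: P1 (AlcoholUse <- BloodPressure <- Age -> BMI) has no collider blocking it and no conditioned non-collider, so it is open.
Try {BloodPressure}:
  P1: blocked at chain node BloodPressure ∈ conditioning set.
  P2: blocked at chain node BloodPressure ∈ conditioning set.
  P3: blocked at chain node BloodPressure ∈ conditioning set.
  P4: blocked at fork node BloodPressure ∈ conditioning set.
{BloodPressure} contains no descendant of AlcoholUse and blocks every backdoor path.
No other singleton works — e.g. {Age} leaves P4 open — so {BloodPressure} is the unique smallest valid adjustment set.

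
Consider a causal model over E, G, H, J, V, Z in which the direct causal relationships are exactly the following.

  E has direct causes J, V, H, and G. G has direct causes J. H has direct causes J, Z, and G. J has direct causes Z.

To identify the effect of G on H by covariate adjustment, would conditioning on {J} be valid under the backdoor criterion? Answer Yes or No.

Yes

Backdoor paths from G to H (paths whose first edge points into G):
  P1: G <- J <- Z -> H
  P2: G <- J -> H
  P3: G <- J -> E <- H
Condition 1 (no descendant of G in the set): holds — descendants of G are {E, H}; none are in {J}.
Condition 2 (every backdoor path blocked by {J}):
  P1: blocked at chain node J ∈ conditioning set.
  P2: blocked at fork node J ∈ conditioning set.
  P3: blocked at fork node J ∈ conditioning set.
{J} satisfies the backdoor criterion.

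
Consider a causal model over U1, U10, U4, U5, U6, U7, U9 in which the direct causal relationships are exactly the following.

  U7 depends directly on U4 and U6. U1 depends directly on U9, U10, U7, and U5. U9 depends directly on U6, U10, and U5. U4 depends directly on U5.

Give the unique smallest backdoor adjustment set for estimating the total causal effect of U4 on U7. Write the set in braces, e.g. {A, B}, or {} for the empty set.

Variables eligible for adjustment (non-descendants of U4, excluding U4 and U7): {U10, U5, U6, U9}.
Backdoor paths from U4 to U7:
  P1: U4 <- U5 -> U9 <- U6 -> U7
  P2: U4 <- U5 -> U9 <- U10 -> U1 <- U7
  P3: U4 <- U5 -> U9 -> U1 <- U7
  P4: U4 <- U5 -> U1 <- U10 -> U9 <- U6 -> U7
  P5: U4 <- U5 -> U1 <- U7
  P6: U4 <- U5 -> U1 <- U9 <- U6 -> U7
Each backdoor path contains an unconditioned collider, so every path is already blocked with the empty conditioning set:
  P1: blocked at collider U9 (neither it nor any descendant is in the conditioning set).
  P2: blocked at collider U9 (neither it nor any descendant is in the conditioning set).
  P3: blocked at collider U1 (neither it nor any descendant is in the conditioning set).
  P4: blocked at collider U1 (neither it nor any descendant is in the conditioning set).
  P5: blocked at collider U1 (neither it nor any descendant is in the conditioning set).
  P6: blocked at collider U1 (neither it nor any descendant is in the conditioning set).
The empty set is therefore the unique smallest valid set.

{}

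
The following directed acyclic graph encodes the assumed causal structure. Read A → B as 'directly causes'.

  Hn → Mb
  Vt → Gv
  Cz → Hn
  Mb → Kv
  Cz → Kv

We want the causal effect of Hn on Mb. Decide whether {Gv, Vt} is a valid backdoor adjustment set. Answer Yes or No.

Backdoor paths from Hn to Mb (paths whose first edge points into Hn):
  P1: Hn <- Cz -> Kv <- Mb
Condition 1 (no descendant of Hn in the set): holds — descendants of Hn are {Kv, Mb}; none are in {Gv, Vt}.
Condition 2 (every backdoor path blocked by {Gv, Vt}):
  P1: blocked at collider Kv (neither it nor any descendant is in the conditioning set).
{Gv, Vt} satisfies the backdoor criterion.

Yes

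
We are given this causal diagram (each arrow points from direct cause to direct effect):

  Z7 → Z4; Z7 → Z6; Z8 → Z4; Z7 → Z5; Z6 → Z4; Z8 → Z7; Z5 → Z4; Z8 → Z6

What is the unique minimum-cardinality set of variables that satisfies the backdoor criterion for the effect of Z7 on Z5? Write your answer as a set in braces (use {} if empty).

{}

Variables eligible for adjustment (non-descendants of Z7, excluding Z7 and Z5): {Z8}.
Backdoor paths from Z7 to Z5:
  P1: Z7 <- Z8 -> Z6 -> Z4 <- Z5
  P2: Z7 <- Z8 -> Z4 <- Z5
Each backdoor path contains an unconditioned collider, so every path is already blocked with the empty conditioning set:
  P1: blocked at collider Z4 (neither it nor any descendant is in the conditioning set).
  P2: blocked at collider Z4 (neither it nor any descendant is in the conditioning set).
The empty set is therefore the unique smallest valid set.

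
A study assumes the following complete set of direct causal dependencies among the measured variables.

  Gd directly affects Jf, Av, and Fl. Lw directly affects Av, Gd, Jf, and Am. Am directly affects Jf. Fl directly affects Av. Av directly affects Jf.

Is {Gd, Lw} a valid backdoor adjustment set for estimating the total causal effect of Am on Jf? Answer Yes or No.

Yes

Backdoor paths from Am to Jf (paths whose first edge points into Am):
  P1: Am <- Lw -> Gd -> Fl -> Av -> Jf
  P2: Am <- Lw -> Gd -> Av -> Jf
  P3: Am <- Lw -> Gd -> Jf
  P4: Am <- Lw -> Av <- Gd -> Jf
  P5: Am <- Lw -> Av <- Fl <- Gd -> Jf
  P6: Am <- Lw -> Av -> Jf
  P7: Am <- Lw -> Jf
Condition 1 (no descendant of Am in the set): holds — descendants of Am are {Jf}; none are in {Gd, Lw}.
Condition 2 (every backdoor path blocked by {Gd, Lw}):
  P1: blocked at fork node Lw ∈ conditioning set.
  P2: blocked at fork node Lw ∈ conditioning set.
  P3: blocked at fork node Lw ∈ conditioning set.
  P4: blocked at fork node Lw ∈ conditioning set.
  P5: blocked at fork node Lw ∈ conditioning set.
  P6: blocked at fork node Lw ∈ conditioning set.
  P7: blocked at fork node Lw ∈ conditioning set.
{Gd, Lw} satisfies the backdoor criterion.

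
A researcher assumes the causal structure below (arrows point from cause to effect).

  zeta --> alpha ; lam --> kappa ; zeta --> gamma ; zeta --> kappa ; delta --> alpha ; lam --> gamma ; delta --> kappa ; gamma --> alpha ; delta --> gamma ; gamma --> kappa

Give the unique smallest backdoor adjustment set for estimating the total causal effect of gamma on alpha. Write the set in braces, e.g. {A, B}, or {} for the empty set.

{delta, zeta}

Variables eligible for adjustment (non-descendants of gamma, excluding gamma and alpha): {delta, lam, zeta}.
Backdoor paths from gamma to alpha:
  P1: gamma <- delta -> alpha
  P2: gamma <- delta -> kappa <- zeta -> alpha
  P3: gamma <- lam -> kappa <- delta -> alpha
  P4: gamma <- lam -> kappa <- zeta -> alpha
  P5: gamma <- zeta -> alpha
  P6: gamma <- zeta -> kappa <- delta -> alpha
The empty set is not sufficient: P1 (gamma <- delta -> alpha) has no collider blocking it and no conditioned non-collider, so it is open.
Try {delta, zeta}:
  P1: blocked at fork node delta ∈ conditioning set.
  P2: blocked at fork node delta ∈ conditioning set.
  P3: blocked at collider kappa (neither it nor any descendant is in the conditioning set).
  P4: blocked at collider kappa (neither it nor any descendant is in the conditioning set).
  P5: blocked at fork node zeta ∈ conditioning set.
  P6: blocked at fork node zeta ∈ conditioning set.
{delta, zeta} contains no descendant of gamma and blocks every backdoor path.
Every element of {delta, zeta} is needed (dropping delta leaves P1 open; dropping zeta leaves P5 open), so no proper subset is valid.
Among all size-2 subsets of the eligible variables, only {delta, zeta} blocks every backdoor path, so it is the unique smallest valid adjustment set.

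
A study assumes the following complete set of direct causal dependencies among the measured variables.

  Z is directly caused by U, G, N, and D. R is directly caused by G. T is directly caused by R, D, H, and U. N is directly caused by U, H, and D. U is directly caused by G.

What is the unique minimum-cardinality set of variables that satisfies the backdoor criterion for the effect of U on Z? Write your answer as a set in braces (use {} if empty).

{G}

Variables eligible for adjustment (non-descendants of U, excluding U and Z): {D, G, H, R}.
Backdoor paths from U to Z:
  P1: U <- G -> R -> T <- D -> N -> Z
  P2: U <- G -> R -> T <- D -> Z
  P3: U <- G -> R -> T <- H -> N <- D -> Z
  P4: U <- G -> R -> T <- H -> N -> Z
  P5: U <- G -> Z
The empty set is not sufficient: P5 (U <- G -> Z) has no collider blocking it and no conditioned non-collider, so it is open.
Try {G}:
  P1: blocked at fork node G ∈ conditioning set.
  P2: blocked at fork node G ∈ conditioning set.
  P3: blocked at fork node G ∈ conditioning set.
  P4: blocked at fork node G ∈ conditioning set.
  P5: blocked at fork node G ∈ conditioning set.
{G} contains no descendant of U and blocks every backdoor path.
No other singleton works — e.g. {D} leaves P5 open — so {G} is the unique smallest valid adjustment set.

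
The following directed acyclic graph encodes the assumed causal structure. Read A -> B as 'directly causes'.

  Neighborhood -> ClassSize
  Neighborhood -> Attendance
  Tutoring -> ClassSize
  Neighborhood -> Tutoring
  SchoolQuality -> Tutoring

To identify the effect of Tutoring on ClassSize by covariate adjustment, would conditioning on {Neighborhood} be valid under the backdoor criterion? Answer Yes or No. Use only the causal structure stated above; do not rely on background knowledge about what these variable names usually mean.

Backdoor paths from Tutoring to ClassSize (paths whose first edge points into Tutoring):
  P1: Tutoring <- Neighborhood -> ClassSize
Condition 1 (no descendant of Tutoring in the set): holds — descendants of Tutoring are {ClassSize}; none are in {Neighborhood}.
Condition 2 (every backdoor path blocked by {Neighborhood}):
  P1: blocked at fork node Neighborhood ∈ conditioning set.
{Neighborhood} satisfies the backdoor criterion.

Yes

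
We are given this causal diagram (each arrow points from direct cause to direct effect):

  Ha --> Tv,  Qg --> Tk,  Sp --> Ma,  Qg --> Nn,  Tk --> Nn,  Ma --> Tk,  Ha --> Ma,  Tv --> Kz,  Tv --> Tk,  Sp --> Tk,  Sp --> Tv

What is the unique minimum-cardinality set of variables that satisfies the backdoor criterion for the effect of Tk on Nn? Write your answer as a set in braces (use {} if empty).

{Qg}

Variables eligible for adjustment (non-descendants of Tk, excluding Tk and Nn): {Ha, Kz, Ma, Qg, Sp, Tv}.
Backdoor paths from Tk to Nn:
  P1: Tk <- Qg -> Nn
The empty set is not sufficient: P1 (Tk <- Qg -> Nn) has no collider blocking it and no conditioned non-collider, so it is open.
Try {Qg}:
  P1: blocked at fork node Qg ∈ conditioning set.
{Qg} contains no descendant of Tk and blocks every backdoor path.
No other singleton works — e.g. {Ha} leaves P1 open — so {Qg} is the unique smallest valid adjustment set.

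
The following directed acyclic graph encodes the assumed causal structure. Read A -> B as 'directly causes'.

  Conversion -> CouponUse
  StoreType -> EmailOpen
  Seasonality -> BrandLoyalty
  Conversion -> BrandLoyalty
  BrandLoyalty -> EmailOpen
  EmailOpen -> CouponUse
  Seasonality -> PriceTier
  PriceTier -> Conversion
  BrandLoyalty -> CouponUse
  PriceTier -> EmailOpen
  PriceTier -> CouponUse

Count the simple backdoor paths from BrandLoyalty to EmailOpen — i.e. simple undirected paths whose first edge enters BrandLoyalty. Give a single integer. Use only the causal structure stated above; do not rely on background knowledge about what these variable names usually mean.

7

A backdoor path from BrandLoyalty to EmailOpen is any simple undirected path whose first edge points into BrandLoyalty (i.e. leaves BrandLoyalty via a parent).
Parents of BrandLoyalty: {Conversion, Seasonality}.
Enumerating:
  P1: BrandLoyalty <- Seasonality -> PriceTier -> Conversion -> CouponUse <- EmailOpen
  P2: BrandLoyalty <- Seasonality -> PriceTier -> EmailOpen
  P3: BrandLoyalty <- Seasonality -> PriceTier -> CouponUse <- EmailOpen
  P4: BrandLoyalty <- Conversion <- PriceTier -> EmailOpen
  P5: BrandLoyalty <- Conversion <- PriceTier -> CouponUse <- EmailOpen
  P6: BrandLoyalty <- Conversion -> CouponUse <- PriceTier -> EmailOpen
  P7: BrandLoyalty <- Conversion -> CouponUse <- EmailOpen
That exhausts the simple backdoor paths. Count: 7.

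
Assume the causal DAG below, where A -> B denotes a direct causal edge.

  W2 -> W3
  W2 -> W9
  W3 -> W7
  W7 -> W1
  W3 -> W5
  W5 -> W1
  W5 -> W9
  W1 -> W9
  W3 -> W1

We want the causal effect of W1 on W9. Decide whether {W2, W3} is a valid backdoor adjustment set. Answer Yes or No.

Backdoor paths from W1 to W9 (paths whose first edge points into W1):
  P1: W1 <- W3 <- W2 -> W9
  P2: W1 <- W3 -> W5 -> W9
  P3: W1 <- W5 <- W3 <- W2 -> W9
  P4: W1 <- W5 -> W9
  P5: W1 <- W7 <- W3 <- W2 -> W9
  P6: W1 <- W7 <- W3 -> W5 -> W9
Condition 1 (no descendant of W1 in the set): holds — descendants of W1 are {W9}; none are in {W2, W3}.
Condition 2 (every backdoor path blocked by {W2, W3}):
  P1: blocked at chain node W3 ∈ conditioning set.
  P2: blocked at fork node W3 ∈ conditioning set.
  P3: blocked at chain node W3 ∈ conditioning set.
  P4: open — no interior node is in the conditioning set.
  P5: blocked at chain node W3 ∈ conditioning set.
  P6: blocked at fork node W3 ∈ conditioning set.
{W2, W3} does not satisfy the backdoor criterion.

No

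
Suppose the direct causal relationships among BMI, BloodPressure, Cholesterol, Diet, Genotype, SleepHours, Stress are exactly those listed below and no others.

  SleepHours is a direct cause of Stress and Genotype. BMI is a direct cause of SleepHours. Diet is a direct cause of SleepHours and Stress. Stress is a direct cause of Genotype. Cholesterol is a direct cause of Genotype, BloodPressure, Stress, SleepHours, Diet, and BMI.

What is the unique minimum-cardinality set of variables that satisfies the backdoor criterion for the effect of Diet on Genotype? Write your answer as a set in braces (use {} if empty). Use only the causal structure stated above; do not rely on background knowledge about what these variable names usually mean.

Variables eligible for adjustment (non-descendants of Diet, excluding Diet and Genotype): {BMI, BloodPressure, Cholesterol}.
Backdoor paths from Diet to Genotype:
  P1: Diet <- Cholesterol -> BMI -> SleepHours -> Stress -> Genotype
  P2: Diet <- Cholesterol -> BMI -> SleepHours -> Genotype
  P3: Diet <- Cholesterol -> SleepHours -> Stress -> Genotype
  P4: Diet <- Cholesterol -> SleepHours -> Genotype
  P5: Diet <- Cholesterol -> Stress <- SleepHours -> Genotype
  P6: Diet <- Cholesterol -> Stress -> Genotype
  P7: Diet <- Cholesterol -> Genotype
The empty set is not sufficient: P1 (Diet <- Cholesterol -> BMI -> SleepHours -> Stress -> Genotype) has no collider blocking it and no conditioned non-collider, so it is open.
Try {Cholesterol}:
  P1: blocked at fork node Cholesterol ∈ conditioning set.
  P2: blocked at fork node Cholesterol ∈ conditioning set.
  P3: blocked at fork node Cholesterol ∈ conditioning set.
  P4: blocked at fork node Cholesterol ∈ conditioning set.
  P5: blocked at fork node Cholesterol ∈ conditioning set.
  P6: blocked at fork node Cholesterol ∈ conditioning set.
  P7: blocked at fork node Cholesterol ∈ conditioning set.
{Cholesterol} contains no descendant of Diet and blocks every backdoor path.
No other singleton works — e.g. {BMI} leaves P3 open — so {Cholesterol} is the unique smallest valid adjustment set.

{Cholesterol}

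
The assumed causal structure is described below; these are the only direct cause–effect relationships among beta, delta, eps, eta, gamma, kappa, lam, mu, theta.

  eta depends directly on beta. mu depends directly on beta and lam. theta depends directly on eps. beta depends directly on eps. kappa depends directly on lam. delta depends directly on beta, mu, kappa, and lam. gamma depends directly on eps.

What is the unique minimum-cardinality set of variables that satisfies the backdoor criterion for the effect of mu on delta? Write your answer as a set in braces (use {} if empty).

{beta, lam}

Variables eligible for adjustment (non-descendants of mu, excluding mu and delta): {beta, eps, eta, gamma, kappa, lam, theta}.
Backdoor paths from mu to delta:
  P1: mu <- beta -> delta
  P2: mu <- lam -> kappa -> delta
  P3: mu <- lam -> delta
The empty set is not sufficient: P1 (mu <- beta -> delta) has no collider blocking it and no conditioned non-collider, so it is open.
Try {beta, lam}:
  P1: blocked at fork node beta ∈ conditioning set.
  P2: blocked at fork node lam ∈ conditioning set.
  P3: blocked at fork node lam ∈ conditioning set.
{beta, lam} contains no descendant of mu and blocks every backdoor path.
Every element of {beta, lam} is needed (dropping beta leaves P1 open; dropping lam leaves P2 open), so no proper subset is valid.
Among all size-2 subsets of the eligible variables, only {beta, lam} blocks every backdoor path, so it is the unique smallest valid adjustment set.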